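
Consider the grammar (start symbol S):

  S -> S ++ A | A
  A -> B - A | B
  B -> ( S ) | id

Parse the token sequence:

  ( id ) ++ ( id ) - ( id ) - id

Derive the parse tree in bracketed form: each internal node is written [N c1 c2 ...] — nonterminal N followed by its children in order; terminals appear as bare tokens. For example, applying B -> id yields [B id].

[S [S [A [B ( [S [A [B id]]] )]]] ++ [A [B ( [S [A [B id]]] )] - [A [B ( [S [A [B id]]] )] - [A [B id]]]]]

S
S ++ A
A ++ A
B ++ A
( S ) ++ A
( A ) ++ A
( B ) ++ A
( id ) ++ A
( id ) ++ B - A
( id ) ++ ( S ) - A
( id ) ++ ( A ) - A
( id ) ++ ( B ) - A
( id ) ++ ( id ) - A
( id ) ++ ( id ) - B - A
( id ) ++ ( id ) - ( S ) - A
( id ) ++ ( id ) - ( A ) - A
( id ) ++ ( id ) - ( B ) - A
( id ) ++ ( id ) - ( id ) - A
( id ) ++ ( id ) - ( id ) - B
( id ) ++ ( id ) - ( id ) - id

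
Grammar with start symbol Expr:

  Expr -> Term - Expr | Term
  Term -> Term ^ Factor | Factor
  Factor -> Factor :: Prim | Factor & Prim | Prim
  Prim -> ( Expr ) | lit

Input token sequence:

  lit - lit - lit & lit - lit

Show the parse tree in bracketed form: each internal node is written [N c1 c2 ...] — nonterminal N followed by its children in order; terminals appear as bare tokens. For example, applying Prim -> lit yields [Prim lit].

Expr
Term - Expr
Factor - Expr
Prim - Expr
lit - Expr
lit - Term - Expr
lit - Factor - Expr
lit - Prim - Expr
lit - lit - Expr
lit - lit - Term - Expr
lit - lit - Factor - Expr
lit - lit - Factor & Prim - Expr
lit - lit - Prim & Prim - Expr
lit - lit - lit & Prim - Expr
lit - lit - lit & lit - Expr
lit - lit - lit & lit - Term
lit - lit - lit & lit - Factor
lit - lit - lit & lit - Prim
lit - lit - lit & lit - lit

[Expr [Term [Factor [Prim lit]]] - [Expr [Term [Factor [Prim lit]]] - [Expr [Term [Factor [Factor [Prim lit]] & [Prim lit]]] - [Expr [Term [Factor [Prim lit]]]]]]]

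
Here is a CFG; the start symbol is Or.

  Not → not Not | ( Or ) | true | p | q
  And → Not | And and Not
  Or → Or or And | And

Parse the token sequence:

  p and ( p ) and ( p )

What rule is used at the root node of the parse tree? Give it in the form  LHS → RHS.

[Or [And [And [And [Not p]] and [Not ( [Or [And [Not p]]] )]] and [Not ( [Or [And [Not p]]] )]]]

Or → And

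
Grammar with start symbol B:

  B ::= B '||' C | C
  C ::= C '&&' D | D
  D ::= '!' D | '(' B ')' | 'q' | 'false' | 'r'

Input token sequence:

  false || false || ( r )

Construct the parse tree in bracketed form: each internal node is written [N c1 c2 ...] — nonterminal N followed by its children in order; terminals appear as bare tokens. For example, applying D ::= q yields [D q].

[B [B [B [C [D false]]] || [C [D false]]] || [C [D ( [B [C [D r]]] )]]]

B
B || C
B || C || C
C || C || C
D || C || C
false || C || C
false || D || C
false || false || C
false || false || D
false || false || ( B )
false || false || ( C )
false || false || ( D )
false || false || ( r )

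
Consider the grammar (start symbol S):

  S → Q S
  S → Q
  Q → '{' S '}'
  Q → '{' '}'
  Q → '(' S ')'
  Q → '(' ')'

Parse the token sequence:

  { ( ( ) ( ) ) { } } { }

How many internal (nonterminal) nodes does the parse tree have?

[S [Q { [S [Q ( [S [Q ( )] [S [Q ( )]]] )] [S [Q { }]]] }] [S [Q { }]]]

12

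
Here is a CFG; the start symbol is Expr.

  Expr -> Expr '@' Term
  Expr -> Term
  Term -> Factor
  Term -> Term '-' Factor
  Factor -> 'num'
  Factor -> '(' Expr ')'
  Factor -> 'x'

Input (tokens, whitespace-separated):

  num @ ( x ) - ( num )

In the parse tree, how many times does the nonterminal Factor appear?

[Expr [Expr [Term [Factor num]]] @ [Term [Term [Factor ( [Expr [Term [Factor x]]] )]] - [Factor ( [Expr [Term [Factor num]]] )]]]

5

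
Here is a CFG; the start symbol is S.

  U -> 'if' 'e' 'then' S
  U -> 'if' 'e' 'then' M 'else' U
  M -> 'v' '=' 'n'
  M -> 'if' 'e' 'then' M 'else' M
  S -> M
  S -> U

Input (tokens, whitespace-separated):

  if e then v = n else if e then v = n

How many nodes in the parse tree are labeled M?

2

[S [U if e then [M v = n] else [U if e then [S [M v = n]]]]]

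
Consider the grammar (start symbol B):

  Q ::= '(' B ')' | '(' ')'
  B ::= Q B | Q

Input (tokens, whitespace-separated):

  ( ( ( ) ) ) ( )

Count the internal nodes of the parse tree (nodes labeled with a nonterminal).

8

[B [Q ( [B [Q ( [B [Q ( )]] )]] )] [B [Q ( )]]]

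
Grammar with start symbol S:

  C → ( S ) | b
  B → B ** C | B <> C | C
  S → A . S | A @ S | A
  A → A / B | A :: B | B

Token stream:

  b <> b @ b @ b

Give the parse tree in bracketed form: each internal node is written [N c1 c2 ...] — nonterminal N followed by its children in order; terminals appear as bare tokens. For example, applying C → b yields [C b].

[S [A [B [B [C b]] <> [C b]]] @ [S [A [B [C b]]] @ [S [A [B [C b]]]]]]

S
A @ S
B @ S
B <> C @ S
C <> C @ S
b <> C @ S
b <> b @ S
b <> b @ A @ S
b <> b @ B @ S
b <> b @ C @ S
b <> b @ b @ S
b <> b @ b @ A
b <> b @ b @ B
b <> b @ b @ C
b <> b @ b @ b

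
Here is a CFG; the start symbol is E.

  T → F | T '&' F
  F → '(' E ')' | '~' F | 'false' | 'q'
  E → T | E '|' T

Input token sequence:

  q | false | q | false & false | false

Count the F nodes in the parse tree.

[E [E [E [E [E [T [F q]]] | [T [F false]]] | [T [F q]]] | [T [T [F false]] & [F false]]] | [T [F false]]]

6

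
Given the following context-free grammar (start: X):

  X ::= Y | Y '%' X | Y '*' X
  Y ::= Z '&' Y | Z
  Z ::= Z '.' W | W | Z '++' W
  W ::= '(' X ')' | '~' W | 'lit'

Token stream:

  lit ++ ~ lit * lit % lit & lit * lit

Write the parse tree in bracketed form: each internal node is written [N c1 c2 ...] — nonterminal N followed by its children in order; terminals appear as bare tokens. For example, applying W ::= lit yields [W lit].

[X [Y [Z [Z [W lit]] ++ [W ~ [W lit]]]] * [X [Y [Z [W lit]]] % [X [Y [Z [W lit]] & [Y [Z [W lit]]]] * [X [Y [Z [W lit]]]]]]]

X
Y * X
Z * X
Z ++ W * X
W ++ W * X
lit ++ W * X
lit ++ ~ W * X
lit ++ ~ lit * X
lit ++ ~ lit * Y % X
lit ++ ~ lit * Z % X
lit ++ ~ lit * W % X
lit ++ ~ lit * lit % X
lit ++ ~ lit * lit % Y * X
lit ++ ~ lit * lit % Z & Y * X
lit ++ ~ lit * lit % W & Y * X
lit ++ ~ lit * lit % lit & Y * X
lit ++ ~ lit * lit % lit & Z * X
lit ++ ~ lit * lit % lit & W * X
lit ++ ~ lit * lit % lit & lit * X
lit ++ ~ lit * lit % lit & lit * Y
lit ++ ~ lit * lit % lit & lit * Z
lit ++ ~ lit * lit % lit & lit * W
lit ++ ~ lit * lit % lit & lit * lit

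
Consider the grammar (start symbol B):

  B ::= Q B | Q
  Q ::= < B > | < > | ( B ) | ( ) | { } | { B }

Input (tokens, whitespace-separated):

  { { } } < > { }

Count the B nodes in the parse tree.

4

[B [Q { [B [Q { }]] }] [B [Q < >] [B [Q { }]]]]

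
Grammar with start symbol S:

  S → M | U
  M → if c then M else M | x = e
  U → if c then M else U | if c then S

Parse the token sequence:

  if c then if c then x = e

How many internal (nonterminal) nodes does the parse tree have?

[S [U if c then [S [U if c then [S [M x = e]]]]]]

6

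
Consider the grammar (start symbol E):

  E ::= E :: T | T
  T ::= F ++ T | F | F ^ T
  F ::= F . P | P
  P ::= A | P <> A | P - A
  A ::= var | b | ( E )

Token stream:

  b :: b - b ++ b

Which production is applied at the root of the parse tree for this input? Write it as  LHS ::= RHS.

E ::= E :: T

[E [E [T [F [P [A b]]]]] :: [T [F [P [P [A b]] - [A b]]] ++ [T [F [P [A b]]]]]]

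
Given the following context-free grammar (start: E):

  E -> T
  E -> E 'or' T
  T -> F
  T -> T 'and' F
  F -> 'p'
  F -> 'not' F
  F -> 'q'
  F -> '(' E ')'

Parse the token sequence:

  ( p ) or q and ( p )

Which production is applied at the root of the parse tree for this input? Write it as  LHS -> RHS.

E -> E 'or' T

[E [E [T [F ( [E [T [F p]]] )]]] or [T [T [F q]] and [F ( [E [T [F p]]] )]]]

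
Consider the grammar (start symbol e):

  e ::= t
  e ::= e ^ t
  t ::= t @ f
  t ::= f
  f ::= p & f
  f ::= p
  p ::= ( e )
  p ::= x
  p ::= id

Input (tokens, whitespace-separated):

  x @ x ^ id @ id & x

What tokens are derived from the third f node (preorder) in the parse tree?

id

[e [e [t [t [f [p x]]] @ [f [p x]]]] ^ [t [t [f [p id]]] @ [f [p id] & [f [p x]]]]]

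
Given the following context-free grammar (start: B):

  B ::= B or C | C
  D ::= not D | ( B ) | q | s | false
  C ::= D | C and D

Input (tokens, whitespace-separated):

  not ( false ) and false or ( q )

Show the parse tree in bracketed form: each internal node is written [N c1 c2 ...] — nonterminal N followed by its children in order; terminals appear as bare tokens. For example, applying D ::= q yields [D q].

[B [B [C [C [D not [D ( [B [C [D false]]] )]]] and [D false]]] or [C [D ( [B [C [D q]]] )]]]

B
B or C
C or C
C and D or C
D and D or C
not D and D or C
not ( B ) and D or C
not ( C ) and D or C
not ( D ) and D or C
not ( false ) and D or C
not ( false ) and false or C
not ( false ) and false or D
not ( false ) and false or ( B )
not ( false ) and false or ( C )
not ( false ) and false or ( D )
not ( false ) and false or ( q )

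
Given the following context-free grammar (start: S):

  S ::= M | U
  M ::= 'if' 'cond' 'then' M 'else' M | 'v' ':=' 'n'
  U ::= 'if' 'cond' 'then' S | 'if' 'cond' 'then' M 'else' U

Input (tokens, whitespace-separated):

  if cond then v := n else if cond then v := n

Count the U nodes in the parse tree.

2

[S [U if cond then [M v := n] else [U if cond then [S [M v := n]]]]]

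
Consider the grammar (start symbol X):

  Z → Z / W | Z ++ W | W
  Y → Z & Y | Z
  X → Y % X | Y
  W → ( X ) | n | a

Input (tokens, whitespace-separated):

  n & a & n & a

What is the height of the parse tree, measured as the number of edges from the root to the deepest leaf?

7

[X [Y [Z [W n]] & [Y [Z [W a]] & [Y [Z [W n]] & [Y [Z [W a]]]]]]]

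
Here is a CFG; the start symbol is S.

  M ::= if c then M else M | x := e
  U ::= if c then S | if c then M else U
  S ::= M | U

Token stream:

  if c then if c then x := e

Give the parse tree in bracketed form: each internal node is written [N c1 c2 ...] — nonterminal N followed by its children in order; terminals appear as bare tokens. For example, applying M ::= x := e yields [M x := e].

[S [U if c then [S [U if c then [S [M x := e]]]]]]

S
U
if c then S
if c then U
if c then if c then S
if c then if c then M
if c then if c then x := e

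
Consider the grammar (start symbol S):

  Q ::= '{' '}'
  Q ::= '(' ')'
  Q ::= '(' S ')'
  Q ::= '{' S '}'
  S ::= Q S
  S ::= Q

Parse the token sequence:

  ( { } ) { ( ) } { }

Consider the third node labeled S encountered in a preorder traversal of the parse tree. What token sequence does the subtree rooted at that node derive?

[S [Q ( [S [Q { }]] )] [S [Q { [S [Q ( )]] }] [S [Q { }]]]]

{ ( ) } { }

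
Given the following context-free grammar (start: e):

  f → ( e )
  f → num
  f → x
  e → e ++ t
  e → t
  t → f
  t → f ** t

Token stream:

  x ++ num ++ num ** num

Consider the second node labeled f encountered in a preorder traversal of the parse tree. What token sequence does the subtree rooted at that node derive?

num

[e [e [e [t [f x]]] ++ [t [f num]]] ++ [t [f num] ** [t [f num]]]]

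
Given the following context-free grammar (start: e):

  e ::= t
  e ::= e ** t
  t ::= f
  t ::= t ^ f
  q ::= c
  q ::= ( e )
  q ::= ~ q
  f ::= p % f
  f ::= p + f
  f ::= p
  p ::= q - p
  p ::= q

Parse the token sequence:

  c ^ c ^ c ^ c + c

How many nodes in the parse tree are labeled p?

[e [t [t [t [t [f [p [q c]]]] ^ [f [p [q c]]]] ^ [f [p [q c]]]] ^ [f [p [q c]] + [f [p [q c]]]]]]

5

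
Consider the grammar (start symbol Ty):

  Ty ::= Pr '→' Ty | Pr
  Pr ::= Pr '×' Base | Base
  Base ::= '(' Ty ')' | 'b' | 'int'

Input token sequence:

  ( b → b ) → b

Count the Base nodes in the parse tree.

4

[Ty [Pr [Base ( [Ty [Pr [Base b]] → [Ty [Pr [Base b]]]] )]] → [Ty [Pr [Base b]]]]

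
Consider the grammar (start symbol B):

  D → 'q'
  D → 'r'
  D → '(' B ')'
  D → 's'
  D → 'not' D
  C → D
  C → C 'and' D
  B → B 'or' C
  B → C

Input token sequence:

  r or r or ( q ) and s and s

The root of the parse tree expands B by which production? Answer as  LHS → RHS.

[B [B [B [C [D r]]] or [C [D r]]] or [C [C [C [D ( [B [C [D q]]] )]] and [D s]] and [D s]]]

B → B 'or' C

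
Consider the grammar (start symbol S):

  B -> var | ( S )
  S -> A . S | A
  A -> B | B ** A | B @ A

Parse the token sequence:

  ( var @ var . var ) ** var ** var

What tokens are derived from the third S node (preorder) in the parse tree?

var

[S [A [B ( [S [A [B var] @ [A [B var]]] . [S [A [B var]]]] )] ** [A [B var] ** [A [B var]]]]]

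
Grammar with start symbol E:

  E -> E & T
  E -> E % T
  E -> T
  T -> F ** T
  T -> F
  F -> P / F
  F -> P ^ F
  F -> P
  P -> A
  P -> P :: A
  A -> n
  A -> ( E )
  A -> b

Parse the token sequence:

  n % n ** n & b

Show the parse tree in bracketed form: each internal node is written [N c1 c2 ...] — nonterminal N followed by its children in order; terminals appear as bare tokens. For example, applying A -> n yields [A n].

[E [E [E [T [F [P [A n]]]]] % [T [F [P [A n]]] ** [T [F [P [A n]]]]]] & [T [F [P [A b]]]]]

E
E & T
E % T & T
T % T & T
F % T & T
P % T & T
A % T & T
n % T & T
n % F ** T & T
n % P ** T & T
n % A ** T & T
n % n ** T & T
n % n ** F & T
n % n ** P & T
n % n ** A & T
n % n ** n & T
n % n ** n & F
n % n ** n & P
n % n ** n & A
n % n ** n & b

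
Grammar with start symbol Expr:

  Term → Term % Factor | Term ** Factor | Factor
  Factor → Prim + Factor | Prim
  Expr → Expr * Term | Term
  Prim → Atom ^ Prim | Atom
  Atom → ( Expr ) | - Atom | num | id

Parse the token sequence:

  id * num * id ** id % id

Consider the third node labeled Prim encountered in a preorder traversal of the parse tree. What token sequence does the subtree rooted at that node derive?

[Expr [Expr [Expr [Term [Factor [Prim [Atom id]]]]] * [Term [Factor [Prim [Atom num]]]]] * [Term [Term [Term [Factor [Prim [Atom id]]]] ** [Factor [Prim [Atom id]]]] % [Factor [Prim [Atom id]]]]]

id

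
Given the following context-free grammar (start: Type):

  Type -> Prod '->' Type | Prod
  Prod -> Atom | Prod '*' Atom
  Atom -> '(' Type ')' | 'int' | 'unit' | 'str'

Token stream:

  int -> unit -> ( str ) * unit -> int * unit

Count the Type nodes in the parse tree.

[Type [Prod [Atom int]] -> [Type [Prod [Atom unit]] -> [Type [Prod [Prod [Atom ( [Type [Prod [Atom str]]] )]] * [Atom unit]] -> [Type [Prod [Prod [Atom int]] * [Atom unit]]]]]]

5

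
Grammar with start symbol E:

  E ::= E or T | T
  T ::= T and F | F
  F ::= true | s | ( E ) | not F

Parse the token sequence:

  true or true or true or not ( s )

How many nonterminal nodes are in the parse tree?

16

[E [E [E [E [T [F true]]] or [T [F true]]] or [T [F true]]] or [T [F not [F ( [E [T [F s]]] )]]]]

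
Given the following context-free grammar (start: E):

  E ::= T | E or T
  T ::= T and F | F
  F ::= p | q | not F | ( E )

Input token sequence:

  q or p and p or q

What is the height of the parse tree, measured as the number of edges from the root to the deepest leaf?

5

[E [E [E [T [F q]]] or [T [T [F p]] and [F p]]] or [T [F q]]]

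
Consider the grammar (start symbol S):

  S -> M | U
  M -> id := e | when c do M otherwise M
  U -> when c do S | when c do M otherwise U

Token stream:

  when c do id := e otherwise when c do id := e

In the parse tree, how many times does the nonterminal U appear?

2

[S [U when c do [M id := e] otherwise [U when c do [S [M id := e]]]]]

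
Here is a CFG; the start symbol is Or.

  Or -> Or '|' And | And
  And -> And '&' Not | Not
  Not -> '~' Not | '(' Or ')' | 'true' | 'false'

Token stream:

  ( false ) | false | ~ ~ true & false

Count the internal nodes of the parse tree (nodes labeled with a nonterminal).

[Or [Or [Or [And [Not ( [Or [And [Not false]]] )]]] | [And [Not false]]] | [And [And [Not ~ [Not ~ [Not true]]]] & [Not false]]]

16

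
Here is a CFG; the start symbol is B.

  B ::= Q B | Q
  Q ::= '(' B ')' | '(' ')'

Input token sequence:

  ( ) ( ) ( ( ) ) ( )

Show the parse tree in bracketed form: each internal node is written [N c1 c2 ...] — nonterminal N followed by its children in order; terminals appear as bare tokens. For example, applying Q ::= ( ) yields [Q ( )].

[B [Q ( )] [B [Q ( )] [B [Q ( [B [Q ( )]] )] [B [Q ( )]]]]]

B
Q B
( ) B
( ) Q B
( ) ( ) B
( ) ( ) Q B
( ) ( ) ( B ) B
( ) ( ) ( Q ) B
( ) ( ) ( ( ) ) B
( ) ( ) ( ( ) ) Q
( ) ( ) ( ( ) ) ( )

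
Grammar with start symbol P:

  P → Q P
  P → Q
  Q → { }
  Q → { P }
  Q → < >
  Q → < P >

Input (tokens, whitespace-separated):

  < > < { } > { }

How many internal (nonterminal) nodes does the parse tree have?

[P [Q < >] [P [Q < [P [Q { }]] >] [P [Q { }]]]]

8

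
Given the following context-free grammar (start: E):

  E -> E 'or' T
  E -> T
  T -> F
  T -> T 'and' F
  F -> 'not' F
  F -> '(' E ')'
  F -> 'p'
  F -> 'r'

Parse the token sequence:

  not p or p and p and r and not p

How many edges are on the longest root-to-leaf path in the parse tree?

[E [E [T [F not [F p]]]] or [T [T [T [T [F p]] and [F p]] and [F r]] and [F not [F p]]]]

6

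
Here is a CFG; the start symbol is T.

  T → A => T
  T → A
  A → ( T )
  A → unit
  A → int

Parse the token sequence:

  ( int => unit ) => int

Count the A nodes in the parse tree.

4

[T [A ( [T [A int] => [T [A unit]]] )] => [T [A int]]]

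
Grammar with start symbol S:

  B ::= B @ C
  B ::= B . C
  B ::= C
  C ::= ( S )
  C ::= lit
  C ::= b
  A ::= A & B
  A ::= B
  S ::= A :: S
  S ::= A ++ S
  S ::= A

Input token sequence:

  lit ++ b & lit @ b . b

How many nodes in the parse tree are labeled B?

5

[S [A [B [C lit]]] ++ [S [A [A [B [C b]]] & [B [B [B [C lit]] @ [C b]] . [C b]]]]]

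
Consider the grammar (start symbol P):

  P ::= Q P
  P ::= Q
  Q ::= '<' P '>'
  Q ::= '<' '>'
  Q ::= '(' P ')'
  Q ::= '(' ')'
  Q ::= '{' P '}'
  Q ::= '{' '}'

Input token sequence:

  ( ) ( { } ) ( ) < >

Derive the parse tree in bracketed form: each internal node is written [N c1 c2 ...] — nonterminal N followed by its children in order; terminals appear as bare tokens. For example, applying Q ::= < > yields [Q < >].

[P [Q ( )] [P [Q ( [P [Q { }]] )] [P [Q ( )] [P [Q < >]]]]]

P
Q P
( ) P
( ) Q P
( ) ( P ) P
( ) ( Q ) P
( ) ( { } ) P
( ) ( { } ) Q P
( ) ( { } ) ( ) P
( ) ( { } ) ( ) Q
( ) ( { } ) ( ) < >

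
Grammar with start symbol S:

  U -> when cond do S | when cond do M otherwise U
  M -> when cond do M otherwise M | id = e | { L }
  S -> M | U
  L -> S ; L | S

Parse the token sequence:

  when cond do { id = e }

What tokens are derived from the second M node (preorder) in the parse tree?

[S [U when cond do [S [M { [L [S [M id = e]]] }]]]]

id = e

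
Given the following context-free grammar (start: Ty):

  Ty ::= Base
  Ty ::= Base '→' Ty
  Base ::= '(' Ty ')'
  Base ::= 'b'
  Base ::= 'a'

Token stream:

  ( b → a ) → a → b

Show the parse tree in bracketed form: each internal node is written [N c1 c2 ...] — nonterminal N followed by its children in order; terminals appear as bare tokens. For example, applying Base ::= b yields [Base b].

[Ty [Base ( [Ty [Base b] → [Ty [Base a]]] )] → [Ty [Base a] → [Ty [Base b]]]]

Ty
Base → Ty
( Ty ) → Ty
( Base → Ty ) → Ty
( b → Ty ) → Ty
( b → Base ) → Ty
( b → a ) → Ty
( b → a ) → Base → Ty
( b → a ) → a → Ty
( b → a ) → a → Base
( b → a ) → a → b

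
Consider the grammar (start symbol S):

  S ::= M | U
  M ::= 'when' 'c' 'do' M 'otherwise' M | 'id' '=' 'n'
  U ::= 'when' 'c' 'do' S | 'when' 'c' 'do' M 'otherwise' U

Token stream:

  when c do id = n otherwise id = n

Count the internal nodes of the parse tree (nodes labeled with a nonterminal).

4

[S [M when c do [M id = n] otherwise [M id = n]]]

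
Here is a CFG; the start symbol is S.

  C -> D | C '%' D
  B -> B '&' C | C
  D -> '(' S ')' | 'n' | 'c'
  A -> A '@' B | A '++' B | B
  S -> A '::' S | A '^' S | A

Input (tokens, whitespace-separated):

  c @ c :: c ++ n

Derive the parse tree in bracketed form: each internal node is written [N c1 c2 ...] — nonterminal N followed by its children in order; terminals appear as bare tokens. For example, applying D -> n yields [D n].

[S [A [A [B [C [D c]]]] @ [B [C [D c]]]] :: [S [A [A [B [C [D c]]]] ++ [B [C [D n]]]]]]

S
A :: S
A @ B :: S
B @ B :: S
C @ B :: S
D @ B :: S
c @ B :: S
c @ C :: S
c @ D :: S
c @ c :: S
c @ c :: A
c @ c :: A ++ B
c @ c :: B ++ B
c @ c :: C ++ B
c @ c :: D ++ B
c @ c :: c ++ B
c @ c :: c ++ C
c @ c :: c ++ D
c @ c :: c ++ n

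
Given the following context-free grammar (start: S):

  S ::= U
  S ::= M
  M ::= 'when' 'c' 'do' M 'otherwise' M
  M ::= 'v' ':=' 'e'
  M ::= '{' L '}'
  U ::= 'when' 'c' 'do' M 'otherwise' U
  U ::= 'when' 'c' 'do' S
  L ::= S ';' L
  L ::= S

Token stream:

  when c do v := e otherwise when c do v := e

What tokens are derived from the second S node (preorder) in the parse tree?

[S [U when c do [M v := e] otherwise [U when c do [S [M v := e]]]]]

v := e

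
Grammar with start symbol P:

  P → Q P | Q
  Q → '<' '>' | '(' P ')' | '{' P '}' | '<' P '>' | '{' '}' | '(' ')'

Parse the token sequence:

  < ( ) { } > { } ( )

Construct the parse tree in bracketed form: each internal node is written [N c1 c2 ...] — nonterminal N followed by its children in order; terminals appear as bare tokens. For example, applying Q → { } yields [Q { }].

[P [Q < [P [Q ( )] [P [Q { }]]] >] [P [Q { }] [P [Q ( )]]]]

P
Q P
< P > P
< Q P > P
< ( ) P > P
< ( ) Q > P
< ( ) { } > P
< ( ) { } > Q P
< ( ) { } > { } P
< ( ) { } > { } Q
< ( ) { } > { } ( )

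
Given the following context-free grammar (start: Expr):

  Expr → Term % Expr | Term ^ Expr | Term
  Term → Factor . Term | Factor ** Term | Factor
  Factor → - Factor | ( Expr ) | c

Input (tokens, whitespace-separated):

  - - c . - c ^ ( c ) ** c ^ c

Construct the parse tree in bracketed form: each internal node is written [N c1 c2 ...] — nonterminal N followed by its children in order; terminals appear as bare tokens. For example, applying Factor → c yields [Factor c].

[Expr [Term [Factor - [Factor - [Factor c]]] . [Term [Factor - [Factor c]]]] ^ [Expr [Term [Factor ( [Expr [Term [Factor c]]] )] ** [Term [Factor c]]] ^ [Expr [Term [Factor c]]]]]

Expr
Term ^ Expr
Factor . Term ^ Expr
- Factor . Term ^ Expr
- - Factor . Term ^ Expr
- - c . Term ^ Expr
- - c . Factor ^ Expr
- - c . - Factor ^ Expr
- - c . - c ^ Expr
- - c . - c ^ Term ^ Expr
- - c . - c ^ Factor ** Term ^ Expr
- - c . - c ^ ( Expr ) ** Term ^ Expr
- - c . - c ^ ( Term ) ** Term ^ Expr
- - c . - c ^ ( Factor ) ** Term ^ Expr
- - c . - c ^ ( c ) ** Term ^ Expr
- - c . - c ^ ( c ) ** Factor ^ Expr
- - c . - c ^ ( c ) ** c ^ Expr
- - c . - c ^ ( c ) ** c ^ Term
- - c . - c ^ ( c ) ** c ^ Factor
- - c . - c ^ ( c ) ** c ^ c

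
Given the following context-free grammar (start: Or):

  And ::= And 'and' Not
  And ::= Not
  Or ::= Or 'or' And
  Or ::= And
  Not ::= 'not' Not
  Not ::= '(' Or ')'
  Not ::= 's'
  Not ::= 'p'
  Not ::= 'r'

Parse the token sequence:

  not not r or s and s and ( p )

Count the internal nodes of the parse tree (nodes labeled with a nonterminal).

[Or [Or [And [Not not [Not not [Not r]]]]] or [And [And [And [Not s]] and [Not s]] and [Not ( [Or [And [Not p]]] )]]]

15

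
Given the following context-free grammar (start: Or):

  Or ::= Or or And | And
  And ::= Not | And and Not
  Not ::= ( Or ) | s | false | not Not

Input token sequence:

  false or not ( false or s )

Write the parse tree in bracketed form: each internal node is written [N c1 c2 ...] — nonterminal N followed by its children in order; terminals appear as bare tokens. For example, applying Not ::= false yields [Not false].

[Or [Or [And [Not false]]] or [And [Not not [Not ( [Or [Or [And [Not false]]] or [And [Not s]]] )]]]]

Or
Or or And
And or And
Not or And
false or And
false or Not
false or not Not
false or not ( Or )
false or not ( Or or And )
false or not ( And or And )
false or not ( Not or And )
false or not ( false or And )
false or not ( false or Not )
false or not ( false or s )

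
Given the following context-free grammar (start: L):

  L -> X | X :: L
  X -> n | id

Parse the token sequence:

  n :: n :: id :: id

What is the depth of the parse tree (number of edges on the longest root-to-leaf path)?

[L [X n] :: [L [X n] :: [L [X id] :: [L [X id]]]]]

5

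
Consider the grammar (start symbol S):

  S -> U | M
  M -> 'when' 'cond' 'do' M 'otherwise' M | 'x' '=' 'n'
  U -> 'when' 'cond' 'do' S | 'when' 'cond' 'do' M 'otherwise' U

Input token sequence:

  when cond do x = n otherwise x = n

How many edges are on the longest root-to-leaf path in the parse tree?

[S [M when cond do [M x = n] otherwise [M x = n]]]

3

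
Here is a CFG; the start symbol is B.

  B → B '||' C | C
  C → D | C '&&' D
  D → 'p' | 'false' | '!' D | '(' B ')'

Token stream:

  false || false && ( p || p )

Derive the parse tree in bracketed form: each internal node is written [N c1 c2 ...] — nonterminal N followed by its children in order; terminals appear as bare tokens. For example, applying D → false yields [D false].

[B [B [C [D false]]] || [C [C [D false]] && [D ( [B [B [C [D p]]] || [C [D p]]] )]]]

B
B || C
C || C
D || C
false || C
false || C && D
false || D && D
false || false && D
false || false && ( B )
false || false && ( B || C )
false || false && ( C || C )
false || false && ( D || C )
false || false && ( p || C )
false || false && ( p || D )
false || false && ( p || p )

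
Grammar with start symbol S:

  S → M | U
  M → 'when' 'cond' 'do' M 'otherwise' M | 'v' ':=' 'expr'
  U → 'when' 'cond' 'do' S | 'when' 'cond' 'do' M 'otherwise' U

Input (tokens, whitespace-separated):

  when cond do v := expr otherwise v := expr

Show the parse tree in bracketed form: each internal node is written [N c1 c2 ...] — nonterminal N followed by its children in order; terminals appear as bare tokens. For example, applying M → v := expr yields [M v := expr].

[S [M when cond do [M v := expr] otherwise [M v := expr]]]

S
M
when cond do M otherwise M
when cond do v := expr otherwise M
when cond do v := expr otherwise v := expr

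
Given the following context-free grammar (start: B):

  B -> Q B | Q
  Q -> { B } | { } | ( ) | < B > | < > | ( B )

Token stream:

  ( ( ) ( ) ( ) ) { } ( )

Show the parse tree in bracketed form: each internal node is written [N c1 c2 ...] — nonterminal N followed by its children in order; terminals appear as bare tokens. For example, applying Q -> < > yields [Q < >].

[B [Q ( [B [Q ( )] [B [Q ( )] [B [Q ( )]]]] )] [B [Q { }] [B [Q ( )]]]]

B
Q B
( B ) B
( Q B ) B
( ( ) B ) B
( ( ) Q B ) B
( ( ) ( ) B ) B
( ( ) ( ) Q ) B
( ( ) ( ) ( ) ) B
( ( ) ( ) ( ) ) Q B
( ( ) ( ) ( ) ) { } B
( ( ) ( ) ( ) ) { } Q
( ( ) ( ) ( ) ) { } ( )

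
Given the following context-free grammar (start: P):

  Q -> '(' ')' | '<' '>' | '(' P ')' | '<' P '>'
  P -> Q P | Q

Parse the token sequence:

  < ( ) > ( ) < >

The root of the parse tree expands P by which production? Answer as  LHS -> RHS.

[P [Q < [P [Q ( )]] >] [P [Q ( )] [P [Q < >]]]]

P -> Q P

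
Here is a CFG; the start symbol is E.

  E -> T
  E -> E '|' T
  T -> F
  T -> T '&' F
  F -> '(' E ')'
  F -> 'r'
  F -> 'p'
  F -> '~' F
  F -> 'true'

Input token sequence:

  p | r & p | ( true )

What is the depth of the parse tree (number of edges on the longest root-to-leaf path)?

6

[E [E [E [T [F p]]] | [T [T [F r]] & [F p]]] | [T [F ( [E [T [F true]]] )]]]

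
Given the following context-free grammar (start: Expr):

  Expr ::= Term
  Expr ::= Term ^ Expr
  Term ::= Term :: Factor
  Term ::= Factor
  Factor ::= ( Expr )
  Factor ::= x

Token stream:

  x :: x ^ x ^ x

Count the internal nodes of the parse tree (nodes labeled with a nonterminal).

[Expr [Term [Term [Factor x]] :: [Factor x]] ^ [Expr [Term [Factor x]] ^ [Expr [Term [Factor x]]]]]

11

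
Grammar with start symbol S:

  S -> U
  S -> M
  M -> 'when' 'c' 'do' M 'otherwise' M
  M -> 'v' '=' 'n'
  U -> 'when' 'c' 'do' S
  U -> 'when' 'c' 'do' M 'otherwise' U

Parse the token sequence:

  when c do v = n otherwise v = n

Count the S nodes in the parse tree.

[S [M when c do [M v = n] otherwise [M v = n]]]

1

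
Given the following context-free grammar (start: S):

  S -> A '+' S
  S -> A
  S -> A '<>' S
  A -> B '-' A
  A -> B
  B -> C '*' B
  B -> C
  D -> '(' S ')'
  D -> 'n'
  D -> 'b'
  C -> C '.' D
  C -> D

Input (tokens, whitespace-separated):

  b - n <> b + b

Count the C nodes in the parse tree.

4

[S [A [B [C [D b]]] - [A [B [C [D n]]]]] <> [S [A [B [C [D b]]]] + [S [A [B [C [D b]]]]]]]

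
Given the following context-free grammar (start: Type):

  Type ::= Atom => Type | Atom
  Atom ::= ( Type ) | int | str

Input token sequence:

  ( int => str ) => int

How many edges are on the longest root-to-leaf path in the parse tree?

5

[Type [Atom ( [Type [Atom int] => [Type [Atom str]]] )] => [Type [Atom int]]]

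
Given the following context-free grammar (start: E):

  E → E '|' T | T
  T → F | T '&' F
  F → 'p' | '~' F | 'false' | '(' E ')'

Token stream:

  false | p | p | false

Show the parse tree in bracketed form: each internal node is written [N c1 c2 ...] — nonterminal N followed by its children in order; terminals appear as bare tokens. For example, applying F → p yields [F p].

[E [E [E [E [T [F false]]] | [T [F p]]] | [T [F p]]] | [T [F false]]]

E
E | T
E | T | T
E | T | T | T
T | T | T | T
F | T | T | T
false | T | T | T
false | F | T | T
false | p | T | T
false | p | F | T
false | p | p | T
false | p | p | F
false | p | p | false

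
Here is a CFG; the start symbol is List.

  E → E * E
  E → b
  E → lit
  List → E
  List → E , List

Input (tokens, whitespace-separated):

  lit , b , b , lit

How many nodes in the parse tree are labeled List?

4

[List [E lit] , [List [E b] , [List [E b] , [List [E lit]]]]]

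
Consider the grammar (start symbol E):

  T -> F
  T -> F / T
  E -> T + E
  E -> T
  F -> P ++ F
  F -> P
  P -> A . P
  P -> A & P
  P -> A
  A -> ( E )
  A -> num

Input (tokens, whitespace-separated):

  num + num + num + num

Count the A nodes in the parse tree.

[E [T [F [P [A num]]]] + [E [T [F [P [A num]]]] + [E [T [F [P [A num]]]] + [E [T [F [P [A num]]]]]]]]

4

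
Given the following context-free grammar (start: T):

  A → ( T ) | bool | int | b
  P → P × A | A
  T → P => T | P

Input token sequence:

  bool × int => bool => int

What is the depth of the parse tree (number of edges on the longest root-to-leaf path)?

[T [P [P [A bool]] × [A int]] => [T [P [A bool]] => [T [P [A int]]]]]

5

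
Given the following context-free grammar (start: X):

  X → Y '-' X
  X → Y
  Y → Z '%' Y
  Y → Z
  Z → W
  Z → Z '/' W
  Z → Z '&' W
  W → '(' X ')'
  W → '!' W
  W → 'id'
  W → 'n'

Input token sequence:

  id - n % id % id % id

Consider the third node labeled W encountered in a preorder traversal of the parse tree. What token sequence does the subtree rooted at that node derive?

[X [Y [Z [W id]]] - [X [Y [Z [W n]] % [Y [Z [W id]] % [Y [Z [W id]] % [Y [Z [W id]]]]]]]]

id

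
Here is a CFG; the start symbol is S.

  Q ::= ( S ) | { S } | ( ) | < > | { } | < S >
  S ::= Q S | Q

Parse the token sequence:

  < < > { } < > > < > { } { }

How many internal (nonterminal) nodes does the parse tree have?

14

[S [Q < [S [Q < >] [S [Q { }] [S [Q < >]]]] >] [S [Q < >] [S [Q { }] [S [Q { }]]]]]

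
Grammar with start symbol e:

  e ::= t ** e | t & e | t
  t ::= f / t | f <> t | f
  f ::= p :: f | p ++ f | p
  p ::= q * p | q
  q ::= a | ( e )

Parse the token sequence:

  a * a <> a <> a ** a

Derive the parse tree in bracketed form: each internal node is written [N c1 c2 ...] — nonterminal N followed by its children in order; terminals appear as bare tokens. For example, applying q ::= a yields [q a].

[e [t [f [p [q a] * [p [q a]]]] <> [t [f [p [q a]]] <> [t [f [p [q a]]]]]] ** [e [t [f [p [q a]]]]]]

e
t ** e
f <> t ** e
p <> t ** e
q * p <> t ** e
a * p <> t ** e
a * q <> t ** e
a * a <> t ** e
a * a <> f <> t ** e
a * a <> p <> t ** e
a * a <> q <> t ** e
a * a <> a <> t ** e
a * a <> a <> f ** e
a * a <> a <> p ** e
a * a <> a <> q ** e
a * a <> a <> a ** e
a * a <> a <> a ** t
a * a <> a <> a ** f
a * a <> a <> a ** p
a * a <> a <> a ** q
a * a <> a <> a ** a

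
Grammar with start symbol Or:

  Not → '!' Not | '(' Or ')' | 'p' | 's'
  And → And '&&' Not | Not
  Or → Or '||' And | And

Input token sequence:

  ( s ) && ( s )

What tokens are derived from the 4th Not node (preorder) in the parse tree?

[Or [And [And [Not ( [Or [And [Not s]]] )]] && [Not ( [Or [And [Not s]]] )]]]

s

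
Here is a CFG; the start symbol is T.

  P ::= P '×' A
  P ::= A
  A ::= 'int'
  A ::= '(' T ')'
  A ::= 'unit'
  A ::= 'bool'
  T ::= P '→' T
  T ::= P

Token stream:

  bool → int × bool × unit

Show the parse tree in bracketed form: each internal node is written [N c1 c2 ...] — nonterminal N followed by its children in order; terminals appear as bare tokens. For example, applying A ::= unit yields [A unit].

[T [P [A bool]] → [T [P [P [P [A int]] × [A bool]] × [A unit]]]]

T
P → T
A → T
bool → T
bool → P
bool → P × A
bool → P × A × A
bool → A × A × A
bool → int × A × A
bool → int × bool × A
bool → int × bool × unit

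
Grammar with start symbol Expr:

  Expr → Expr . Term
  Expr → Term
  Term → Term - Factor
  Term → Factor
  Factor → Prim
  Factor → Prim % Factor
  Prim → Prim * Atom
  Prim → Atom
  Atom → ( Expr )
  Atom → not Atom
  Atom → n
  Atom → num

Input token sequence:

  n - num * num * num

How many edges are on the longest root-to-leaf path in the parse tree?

7

[Expr [Term [Term [Factor [Prim [Atom n]]]] - [Factor [Prim [Prim [Prim [Atom num]] * [Atom num]] * [Atom num]]]]]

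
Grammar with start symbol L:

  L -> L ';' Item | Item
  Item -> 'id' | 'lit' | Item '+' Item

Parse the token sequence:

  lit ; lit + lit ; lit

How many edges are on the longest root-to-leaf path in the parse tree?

[L [L [L [Item lit]] ; [Item [Item lit] + [Item lit]]] ; [Item lit]]

4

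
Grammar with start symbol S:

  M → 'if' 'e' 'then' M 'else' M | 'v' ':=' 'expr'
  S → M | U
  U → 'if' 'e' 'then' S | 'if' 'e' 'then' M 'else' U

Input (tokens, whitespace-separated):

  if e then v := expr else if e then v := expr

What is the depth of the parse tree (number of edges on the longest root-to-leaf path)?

[S [U if e then [M v := expr] else [U if e then [S [M v := expr]]]]]

5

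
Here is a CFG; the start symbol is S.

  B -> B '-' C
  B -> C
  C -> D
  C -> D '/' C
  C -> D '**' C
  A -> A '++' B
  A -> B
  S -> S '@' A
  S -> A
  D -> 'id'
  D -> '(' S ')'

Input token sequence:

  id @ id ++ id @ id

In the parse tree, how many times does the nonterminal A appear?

[S [S [S [A [B [C [D id]]]]] @ [A [A [B [C [D id]]]] ++ [B [C [D id]]]]] @ [A [B [C [D id]]]]]

4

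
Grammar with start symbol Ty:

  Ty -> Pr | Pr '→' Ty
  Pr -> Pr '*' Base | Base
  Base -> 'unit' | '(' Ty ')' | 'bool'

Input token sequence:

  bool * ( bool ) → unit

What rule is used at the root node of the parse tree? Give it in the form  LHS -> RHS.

Ty -> Pr '→' Ty

[Ty [Pr [Pr [Base bool]] * [Base ( [Ty [Pr [Base bool]]] )]] → [Ty [Pr [Base unit]]]]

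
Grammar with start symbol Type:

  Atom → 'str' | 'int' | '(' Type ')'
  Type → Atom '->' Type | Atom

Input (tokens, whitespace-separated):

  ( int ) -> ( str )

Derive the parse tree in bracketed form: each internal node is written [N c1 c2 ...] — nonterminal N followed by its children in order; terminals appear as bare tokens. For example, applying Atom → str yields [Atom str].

[Type [Atom ( [Type [Atom int]] )] -> [Type [Atom ( [Type [Atom str]] )]]]

Type
Atom -> Type
( Type ) -> Type
( Atom ) -> Type
( int ) -> Type
( int ) -> Atom
( int ) -> ( Type )
( int ) -> ( Atom )
( int ) -> ( str )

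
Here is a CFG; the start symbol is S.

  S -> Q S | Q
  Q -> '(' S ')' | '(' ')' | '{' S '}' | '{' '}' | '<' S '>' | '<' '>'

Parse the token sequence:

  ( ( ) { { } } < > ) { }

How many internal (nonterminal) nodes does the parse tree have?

[S [Q ( [S [Q ( )] [S [Q { [S [Q { }]] }] [S [Q < >]]]] )] [S [Q { }]]]

12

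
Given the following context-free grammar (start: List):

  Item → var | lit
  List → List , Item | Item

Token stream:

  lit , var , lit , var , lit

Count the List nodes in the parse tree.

[List [List [List [List [List [Item lit]] , [Item var]] , [Item lit]] , [Item var]] , [Item lit]]

5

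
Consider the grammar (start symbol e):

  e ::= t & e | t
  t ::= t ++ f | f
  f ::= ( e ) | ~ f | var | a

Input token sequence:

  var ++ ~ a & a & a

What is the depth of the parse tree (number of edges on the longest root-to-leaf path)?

5

[e [t [t [f var]] ++ [f ~ [f a]]] & [e [t [f a]] & [e [t [f a]]]]]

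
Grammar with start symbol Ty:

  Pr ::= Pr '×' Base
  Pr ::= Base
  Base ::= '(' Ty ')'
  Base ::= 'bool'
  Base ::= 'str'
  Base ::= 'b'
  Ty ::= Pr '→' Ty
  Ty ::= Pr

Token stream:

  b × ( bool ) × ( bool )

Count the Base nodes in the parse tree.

[Ty [Pr [Pr [Pr [Base b]] × [Base ( [Ty [Pr [Base bool]]] )]] × [Base ( [Ty [Pr [Base bool]]] )]]]

5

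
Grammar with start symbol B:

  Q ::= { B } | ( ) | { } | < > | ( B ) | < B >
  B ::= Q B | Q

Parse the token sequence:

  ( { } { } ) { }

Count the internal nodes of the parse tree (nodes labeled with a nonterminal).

8

[B [Q ( [B [Q { }] [B [Q { }]]] )] [B [Q { }]]]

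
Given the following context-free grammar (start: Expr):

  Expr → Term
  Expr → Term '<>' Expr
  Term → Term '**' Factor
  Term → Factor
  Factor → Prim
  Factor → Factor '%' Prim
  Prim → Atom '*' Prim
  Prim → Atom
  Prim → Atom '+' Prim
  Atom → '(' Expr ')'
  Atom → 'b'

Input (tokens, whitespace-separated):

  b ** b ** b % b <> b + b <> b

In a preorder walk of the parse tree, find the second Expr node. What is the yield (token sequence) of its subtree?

b + b <> b

[Expr [Term [Term [Term [Factor [Prim [Atom b]]]] ** [Factor [Prim [Atom b]]]] ** [Factor [Factor [Prim [Atom b]]] % [Prim [Atom b]]]] <> [Expr [Term [Factor [Prim [Atom b] + [Prim [Atom b]]]]] <> [Expr [Term [Factor [Prim [Atom b]]]]]]]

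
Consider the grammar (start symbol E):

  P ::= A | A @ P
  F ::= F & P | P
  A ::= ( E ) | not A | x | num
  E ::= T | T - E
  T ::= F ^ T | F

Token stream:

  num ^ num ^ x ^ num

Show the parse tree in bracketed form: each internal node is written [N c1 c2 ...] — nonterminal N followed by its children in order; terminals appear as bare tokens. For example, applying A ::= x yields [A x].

E
T
F ^ T
P ^ T
A ^ T
num ^ T
num ^ F ^ T
num ^ P ^ T
num ^ A ^ T
num ^ num ^ T
num ^ num ^ F ^ T
num ^ num ^ P ^ T
num ^ num ^ A ^ T
num ^ num ^ x ^ T
num ^ num ^ x ^ F
num ^ num ^ x ^ P
num ^ num ^ x ^ A
num ^ num ^ x ^ num

[E [T [F [P [A num]]] ^ [T [F [P [A num]]] ^ [T [F [P [A x]]] ^ [T [F [P [A num]]]]]]]]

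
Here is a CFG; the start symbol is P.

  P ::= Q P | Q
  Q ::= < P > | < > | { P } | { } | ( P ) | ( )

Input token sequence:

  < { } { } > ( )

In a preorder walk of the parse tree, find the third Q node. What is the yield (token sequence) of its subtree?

[P [Q < [P [Q { }] [P [Q { }]]] >] [P [Q ( )]]]

{ }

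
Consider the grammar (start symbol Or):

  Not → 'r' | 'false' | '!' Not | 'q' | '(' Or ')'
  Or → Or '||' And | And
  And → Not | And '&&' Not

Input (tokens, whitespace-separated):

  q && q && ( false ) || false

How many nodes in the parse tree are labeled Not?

5

[Or [Or [And [And [And [Not q]] && [Not q]] && [Not ( [Or [And [Not false]]] )]]] || [And [Not false]]]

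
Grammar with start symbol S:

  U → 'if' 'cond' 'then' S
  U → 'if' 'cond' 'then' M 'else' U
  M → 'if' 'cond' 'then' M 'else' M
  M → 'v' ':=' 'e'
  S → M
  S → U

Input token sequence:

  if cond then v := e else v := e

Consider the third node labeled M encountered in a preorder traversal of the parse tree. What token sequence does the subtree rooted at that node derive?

[S [M if cond then [M v := e] else [M v := e]]]

v := e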